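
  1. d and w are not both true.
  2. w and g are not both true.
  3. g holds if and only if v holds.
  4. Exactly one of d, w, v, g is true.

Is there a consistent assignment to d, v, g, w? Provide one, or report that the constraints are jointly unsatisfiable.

d: True; v: False; g: False; w: False

  (1) d=T, w=F — not both ✓
  (2) w=F, g=F — not both ✓
  (3) g=F, v=F — same ✓
  (4) {d, w, v, g}: 1 true — exactly one ✓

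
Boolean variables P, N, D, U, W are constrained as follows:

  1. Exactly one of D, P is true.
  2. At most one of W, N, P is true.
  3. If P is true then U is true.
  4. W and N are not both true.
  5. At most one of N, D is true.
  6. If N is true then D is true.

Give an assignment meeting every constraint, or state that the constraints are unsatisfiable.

P = False, N = False, D = True, U = True, W = True

  (1) {D, P}: 1 true — exactly one ✓
  (2) {W, N, P}: 1 true — at most one ✓
  (3) P=F ⇒ U: vacuous ✓
  (4) W=T, N=F — not both ✓
  (5) {N, D}: 1 true — at most one ✓
  (6) N=F ⇒ D: vacuous ✓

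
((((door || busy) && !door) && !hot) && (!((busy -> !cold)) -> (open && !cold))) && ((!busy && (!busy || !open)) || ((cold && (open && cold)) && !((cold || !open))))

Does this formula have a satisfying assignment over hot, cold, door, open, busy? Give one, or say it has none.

Unsatisfiable

Case busy = True: the formula simplifies to ((!door && !hot) && (!(!cold) -> (open && !cold))) && ((cold && (open && cold)) && !((cold || !open))).
  cold = True: the conjunct !(!cold) -> (open && !cold) becomes !False -> (open && False) = False.
  cold = False: the conjunct cold is False.
Case busy = False: the formula simplifies to (door && !door) && !hot.
  door = True: the conjunct !door is False.
  door = False: the conjunct door is False.
Both cases fail — unsatisfiable.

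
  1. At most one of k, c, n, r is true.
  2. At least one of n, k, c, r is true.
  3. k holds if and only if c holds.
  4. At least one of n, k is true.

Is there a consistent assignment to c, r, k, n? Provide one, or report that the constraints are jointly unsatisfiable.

c=F, r=F, k=F, n=T

  (1) {k, c, n, r}: 1 true — at most one ✓
  (2) {n, k, c, r}: 1 true — at least one ✓
  (3) k=F, c=F — same ✓
  (4) {n, k}: 1 true — at least one ✓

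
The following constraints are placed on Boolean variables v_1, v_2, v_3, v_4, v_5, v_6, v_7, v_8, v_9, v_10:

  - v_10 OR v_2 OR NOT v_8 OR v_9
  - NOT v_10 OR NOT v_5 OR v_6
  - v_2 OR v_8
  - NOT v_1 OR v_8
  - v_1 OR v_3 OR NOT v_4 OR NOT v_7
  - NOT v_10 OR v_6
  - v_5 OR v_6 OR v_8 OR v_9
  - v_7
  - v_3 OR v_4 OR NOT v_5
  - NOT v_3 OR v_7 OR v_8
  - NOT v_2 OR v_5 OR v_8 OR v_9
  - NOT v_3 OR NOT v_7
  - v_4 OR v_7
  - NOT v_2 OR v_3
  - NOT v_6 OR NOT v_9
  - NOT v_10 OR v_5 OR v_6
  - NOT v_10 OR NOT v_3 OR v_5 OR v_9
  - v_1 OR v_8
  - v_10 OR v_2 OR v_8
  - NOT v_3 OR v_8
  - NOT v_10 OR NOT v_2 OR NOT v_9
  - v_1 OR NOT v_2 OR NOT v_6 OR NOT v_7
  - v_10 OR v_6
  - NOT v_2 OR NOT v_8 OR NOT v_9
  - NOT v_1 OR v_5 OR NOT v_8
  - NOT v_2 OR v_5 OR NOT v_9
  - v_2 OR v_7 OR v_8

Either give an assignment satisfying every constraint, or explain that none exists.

v_1 = True, v_2 = False, v_3 = False, v_4 = True, v_5 = True, v_6 = True, v_7 = True, v_8 = True, v_9 = False, v_10 = True

Unit clause (v_7) forces v_7 = True.
In (NOT v_3 OR NOT v_7) only NOT v_3 is left, so v_3 = False.
In (NOT v_2 OR v_3) only NOT v_2 is left, so v_2 = False.
In (v_2 OR v_8) only v_8 is left, so v_8 = True.
Set v_1 = True.
  then (NOT v_1 OR v_5 OR NOT v_8) forces v_5 = True.
  then (v_3 OR v_4 OR NOT v_5) forces v_4 = True.
Try v_6 = False:
  (NOT v_10 OR NOT v_5 OR v_6) forces v_10 = False.
  clause (v_10 OR v_6) is falsified — backtrack.
So v_6 = True.
  then (NOT v_6 OR NOT v_9) forces v_9 = False.
  then (v_10 OR v_2 OR NOT v_8 OR v_9) forces v_10 = True.
All clauses satisfied.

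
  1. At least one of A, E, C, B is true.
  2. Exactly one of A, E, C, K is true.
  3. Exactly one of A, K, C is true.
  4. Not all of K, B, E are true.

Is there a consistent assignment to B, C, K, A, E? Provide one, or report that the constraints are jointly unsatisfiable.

B: True, C: True, K: False, A: False, E: False

  (1) {A, E, C, B}: 2 true — at least one ✓
  (2) {A, E, C, K}: 1 true — exactly one ✓
  (3) {A, K, C}: 1 true — exactly one ✓
  (4) {K, B, E}: 1/3 true — not all ✓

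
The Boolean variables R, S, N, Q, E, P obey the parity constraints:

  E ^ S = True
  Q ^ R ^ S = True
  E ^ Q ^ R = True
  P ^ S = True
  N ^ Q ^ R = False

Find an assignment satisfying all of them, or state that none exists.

Adding constraints 1, 2, 3 mod 2: every variable appears an even number of times on the left, so the left side is 0.
But the right sides sum to 1 (mod 2). 0 ≠ 1 — the system is inconsistent.

Unsatisfiable — no assignment works.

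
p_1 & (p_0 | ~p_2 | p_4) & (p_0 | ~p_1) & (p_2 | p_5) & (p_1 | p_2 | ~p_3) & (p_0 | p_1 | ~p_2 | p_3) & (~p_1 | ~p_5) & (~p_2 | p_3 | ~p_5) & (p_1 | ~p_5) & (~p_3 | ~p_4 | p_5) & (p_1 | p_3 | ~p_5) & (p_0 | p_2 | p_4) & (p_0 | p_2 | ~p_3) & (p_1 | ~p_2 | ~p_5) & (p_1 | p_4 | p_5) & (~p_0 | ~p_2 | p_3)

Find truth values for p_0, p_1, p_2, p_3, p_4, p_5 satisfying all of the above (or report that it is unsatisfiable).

p_0 = True, p_1 = True, p_2 = True, p_3 = True, p_4 = False, p_5 = False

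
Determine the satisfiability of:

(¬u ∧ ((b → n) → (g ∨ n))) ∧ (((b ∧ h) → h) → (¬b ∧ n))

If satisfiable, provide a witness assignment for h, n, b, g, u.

h=T; n=T; b=F; g=T; u=F

  ¬u ∧ ((b → n) → (g ∨ n)) = True
    ¬u = True
    (b → n) → (g ∨ n) = True
      b → n = True
      g ∨ n = True
  ((b ∧ h) → h) → (¬b ∧ n) = True
    (b ∧ h) → h = True
      b ∧ h = False
    ¬b ∧ n = True
      ¬b = True
Both conjuncts True, so the formula holds.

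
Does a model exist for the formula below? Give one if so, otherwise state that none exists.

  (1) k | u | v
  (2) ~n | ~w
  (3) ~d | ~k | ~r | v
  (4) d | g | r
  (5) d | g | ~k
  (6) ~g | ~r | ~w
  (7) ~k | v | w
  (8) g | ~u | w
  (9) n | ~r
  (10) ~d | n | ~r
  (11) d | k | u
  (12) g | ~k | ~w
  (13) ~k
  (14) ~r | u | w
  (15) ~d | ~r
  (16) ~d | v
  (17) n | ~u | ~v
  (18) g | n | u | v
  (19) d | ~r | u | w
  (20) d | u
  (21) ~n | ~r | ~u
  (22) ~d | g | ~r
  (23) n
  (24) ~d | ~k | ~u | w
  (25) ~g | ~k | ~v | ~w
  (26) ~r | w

Unit clause (~k) forces k = False.
Unit clause (n) forces n = True.
In (~n | ~w) only ~w is left, so w = False.
In (~r | w) only ~r is left, so r = False.
Set d = True.
  then (~d | v) forces v = True.
Set g = True.
Set u = True.
All clauses satisfied.

k=F; d=T; w=F; g=T; u=T; r=F; n=T; v=T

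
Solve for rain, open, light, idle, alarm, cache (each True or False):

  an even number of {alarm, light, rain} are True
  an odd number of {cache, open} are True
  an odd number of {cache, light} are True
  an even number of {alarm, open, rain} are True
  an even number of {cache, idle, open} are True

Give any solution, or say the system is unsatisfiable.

rain: True, open: False, light: False, idle: True, alarm: True, cache: True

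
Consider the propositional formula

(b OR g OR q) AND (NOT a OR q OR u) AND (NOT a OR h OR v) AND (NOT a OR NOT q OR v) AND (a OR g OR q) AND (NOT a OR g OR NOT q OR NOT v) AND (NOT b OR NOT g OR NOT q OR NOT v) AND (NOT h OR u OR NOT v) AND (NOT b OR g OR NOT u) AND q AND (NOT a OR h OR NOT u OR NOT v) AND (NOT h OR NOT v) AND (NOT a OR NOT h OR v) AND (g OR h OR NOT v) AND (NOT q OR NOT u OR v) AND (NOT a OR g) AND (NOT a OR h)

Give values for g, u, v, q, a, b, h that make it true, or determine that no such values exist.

g = True, u = True, v = True, q = True, a = False, b = False, h = False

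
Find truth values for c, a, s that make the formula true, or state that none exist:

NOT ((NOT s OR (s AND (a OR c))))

c = False, a = False, s = True

  NOT ((NOT s OR (s AND (a OR c)))) = True
    NOT s OR (s AND (a OR c)) = False
      NOT s = False
      s AND (a OR c) = False
        a OR c = False
The formula evaluates to True.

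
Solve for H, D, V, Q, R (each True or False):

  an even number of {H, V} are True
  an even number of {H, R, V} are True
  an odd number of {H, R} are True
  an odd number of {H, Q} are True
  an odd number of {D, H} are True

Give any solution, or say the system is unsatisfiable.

H=T, D=F, V=T, Q=F, R=F

{H, V}: 2 true → even ✓
{H, R, V}: 2 true → even ✓
{H, R}: 1 true → odd ✓
{H, Q}: 1 true → odd ✓
{D, H}: 1 true → odd ✓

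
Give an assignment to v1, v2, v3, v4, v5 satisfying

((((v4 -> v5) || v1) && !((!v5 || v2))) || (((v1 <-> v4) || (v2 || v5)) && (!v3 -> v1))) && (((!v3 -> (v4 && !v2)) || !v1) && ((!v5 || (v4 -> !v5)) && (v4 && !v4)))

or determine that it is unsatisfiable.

Case v4 = True: the conjunct !v4 is False.
Case v4 = False: the conjunct v4 is False.
Both cases fail — unsatisfiable.

No satisfying assignment exists.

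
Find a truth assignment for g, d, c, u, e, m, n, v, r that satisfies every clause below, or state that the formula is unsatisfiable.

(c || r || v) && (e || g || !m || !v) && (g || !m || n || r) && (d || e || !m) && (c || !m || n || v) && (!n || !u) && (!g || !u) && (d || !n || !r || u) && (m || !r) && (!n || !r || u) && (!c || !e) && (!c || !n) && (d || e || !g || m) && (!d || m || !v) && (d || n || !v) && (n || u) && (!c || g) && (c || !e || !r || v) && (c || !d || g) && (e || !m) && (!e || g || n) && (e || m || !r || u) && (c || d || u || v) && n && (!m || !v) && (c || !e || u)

Unit clause (n) forces n = True.
In (!n || !u) only !u is left, so u = False.
In (!n || !r || u) only !r is left, so r = False.
In (!c || !n) only !c is left, so c = False.
In (c || !e || u) only !e is left, so e = False.
In (c || r || v) only v is left, so v = True.
In (e || !m) only !m is left, so m = False.
In (!d || m || !v) only !d is left, so d = False.
In (d || e || !g || m) only !g is left, so g = False.
All clauses satisfied.

g = False, d = False, c = False, u = False, e = False, m = False, n = True, v = True, r = False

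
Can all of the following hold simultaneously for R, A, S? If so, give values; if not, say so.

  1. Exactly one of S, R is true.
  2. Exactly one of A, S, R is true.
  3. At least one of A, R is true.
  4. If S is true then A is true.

R = True; A = False; S = False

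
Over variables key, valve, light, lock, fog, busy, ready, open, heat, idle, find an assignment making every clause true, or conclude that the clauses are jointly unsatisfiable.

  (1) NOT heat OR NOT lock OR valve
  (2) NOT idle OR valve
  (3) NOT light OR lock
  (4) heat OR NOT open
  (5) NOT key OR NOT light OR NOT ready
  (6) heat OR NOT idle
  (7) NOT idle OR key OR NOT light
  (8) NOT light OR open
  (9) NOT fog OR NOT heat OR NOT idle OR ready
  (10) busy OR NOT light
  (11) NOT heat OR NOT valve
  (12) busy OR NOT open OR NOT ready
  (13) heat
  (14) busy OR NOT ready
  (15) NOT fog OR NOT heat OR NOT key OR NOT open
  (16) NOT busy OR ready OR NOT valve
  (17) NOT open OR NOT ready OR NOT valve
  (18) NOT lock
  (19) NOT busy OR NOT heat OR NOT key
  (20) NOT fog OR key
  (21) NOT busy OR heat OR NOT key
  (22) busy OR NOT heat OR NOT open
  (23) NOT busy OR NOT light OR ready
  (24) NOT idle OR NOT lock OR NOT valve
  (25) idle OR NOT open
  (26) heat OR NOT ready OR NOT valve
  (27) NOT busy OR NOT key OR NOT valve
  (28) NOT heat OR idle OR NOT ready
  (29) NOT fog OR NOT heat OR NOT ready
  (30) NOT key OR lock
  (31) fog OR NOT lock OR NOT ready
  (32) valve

Case valve = True:
  (NOT heat OR NOT valve) forces heat = False.
  Clause (heat) is falsified — contradiction.
Case valve = False:
  Clause (valve) is falsified — contradiction.
Both cases fail, so the formula is unsatisfiable.

UNSATISFIABLE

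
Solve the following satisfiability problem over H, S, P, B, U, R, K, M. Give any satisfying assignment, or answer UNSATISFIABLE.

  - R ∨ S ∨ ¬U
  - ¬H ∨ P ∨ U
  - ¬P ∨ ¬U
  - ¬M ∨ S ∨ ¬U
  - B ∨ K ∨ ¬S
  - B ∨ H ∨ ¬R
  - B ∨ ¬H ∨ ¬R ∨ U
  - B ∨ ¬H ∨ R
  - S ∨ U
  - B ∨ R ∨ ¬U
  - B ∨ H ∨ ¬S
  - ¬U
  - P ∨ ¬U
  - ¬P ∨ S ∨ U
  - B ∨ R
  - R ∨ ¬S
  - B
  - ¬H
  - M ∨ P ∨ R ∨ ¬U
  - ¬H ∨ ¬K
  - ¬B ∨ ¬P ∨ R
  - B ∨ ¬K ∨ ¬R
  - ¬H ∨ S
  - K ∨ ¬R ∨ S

H=F, S=T, P=T, B=T, U=F, R=T, K=T, M=T

Unit clause (¬U) forces U = False.
Unit clause (B) forces B = True.
Unit clause (¬H) forces H = False.
In (S ∨ U) only S is left, so S = True.
In (R ∨ ¬S) only R is left, so R = True.
Set P = True.
Set K = True.
Set M = True.
All clauses satisfied.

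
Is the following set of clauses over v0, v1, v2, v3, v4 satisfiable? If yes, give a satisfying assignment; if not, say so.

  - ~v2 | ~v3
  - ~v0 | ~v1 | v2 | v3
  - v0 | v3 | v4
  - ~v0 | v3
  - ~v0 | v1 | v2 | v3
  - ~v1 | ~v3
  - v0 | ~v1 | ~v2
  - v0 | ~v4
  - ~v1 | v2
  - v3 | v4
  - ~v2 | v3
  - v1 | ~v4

v0 = True; v1 = False; v2 = False; v3 = True; v4 = False

Set v0 = True.
  then (~v0 | v3) forces v3 = True.
  then (~v1 | ~v3) forces v1 = False.
  then (v1 | ~v4) forces v4 = False.
  then (~v2 | ~v3) forces v2 = False.
All clauses satisfied.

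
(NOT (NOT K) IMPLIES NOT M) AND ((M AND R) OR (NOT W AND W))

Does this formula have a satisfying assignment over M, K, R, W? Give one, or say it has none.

M = True, K = False, R = True, W = False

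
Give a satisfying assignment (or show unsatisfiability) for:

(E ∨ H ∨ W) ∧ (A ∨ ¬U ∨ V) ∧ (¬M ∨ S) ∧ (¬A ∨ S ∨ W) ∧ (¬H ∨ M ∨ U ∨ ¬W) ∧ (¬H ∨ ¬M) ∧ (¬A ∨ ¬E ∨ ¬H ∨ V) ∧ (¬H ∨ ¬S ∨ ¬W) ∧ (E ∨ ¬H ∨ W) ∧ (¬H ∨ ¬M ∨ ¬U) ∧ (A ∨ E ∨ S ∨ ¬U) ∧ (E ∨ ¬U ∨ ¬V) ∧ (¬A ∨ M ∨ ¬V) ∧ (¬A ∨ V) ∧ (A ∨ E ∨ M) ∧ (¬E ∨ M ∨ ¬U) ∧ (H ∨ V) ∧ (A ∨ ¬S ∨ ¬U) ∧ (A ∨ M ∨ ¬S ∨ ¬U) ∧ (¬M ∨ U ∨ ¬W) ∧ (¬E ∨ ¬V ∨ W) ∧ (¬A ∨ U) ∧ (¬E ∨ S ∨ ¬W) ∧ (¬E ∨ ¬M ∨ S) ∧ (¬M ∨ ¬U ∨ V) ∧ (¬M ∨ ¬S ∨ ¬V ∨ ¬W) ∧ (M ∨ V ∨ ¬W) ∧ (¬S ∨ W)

Set S = False.
  then (¬M ∨ S) forces M = False.
Try U = True:
  (¬E ∨ M ∨ ¬U) forces E = False.
  (A ∨ E ∨ S ∨ ¬U) forces A = True.
  (¬A ∨ S ∨ W) forces W = True.
  (E ∨ ¬U ∨ ¬V) forces V = False.
  clause (¬A ∨ V) is falsified — backtrack.
So U = False.
  then (¬A ∨ U) forces A = False.
  then (A ∨ E ∨ M) forces E = True.
  then (¬E ∨ S ∨ ¬W) forces W = False.
  then (¬E ∨ ¬V ∨ W) forces V = False.
  then (H ∨ V) forces H = True.
All clauses satisfied.

S = False, U = False, M = False, A = False, W = False, H = True, V = False, E = True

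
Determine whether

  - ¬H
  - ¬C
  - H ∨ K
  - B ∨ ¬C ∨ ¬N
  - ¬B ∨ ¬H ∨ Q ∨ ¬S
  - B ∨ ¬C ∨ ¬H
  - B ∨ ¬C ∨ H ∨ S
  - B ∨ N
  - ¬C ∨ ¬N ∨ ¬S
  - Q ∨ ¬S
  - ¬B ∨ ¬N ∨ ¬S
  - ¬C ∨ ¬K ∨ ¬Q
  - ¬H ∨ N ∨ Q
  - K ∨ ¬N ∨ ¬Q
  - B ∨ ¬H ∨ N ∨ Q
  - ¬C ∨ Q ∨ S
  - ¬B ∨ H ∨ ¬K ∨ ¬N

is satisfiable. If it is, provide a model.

Unit clause (¬H) forces H = False.
Unit clause (¬C) forces C = False.
In (H ∨ K) only K is left, so K = True.
Set B = False.
  then (B ∨ N) forces N = True.
Set Q = True.
Set S = True.
All clauses satisfied.

K = True; B = False; H = False; Q = True; S = True; N = True; C = False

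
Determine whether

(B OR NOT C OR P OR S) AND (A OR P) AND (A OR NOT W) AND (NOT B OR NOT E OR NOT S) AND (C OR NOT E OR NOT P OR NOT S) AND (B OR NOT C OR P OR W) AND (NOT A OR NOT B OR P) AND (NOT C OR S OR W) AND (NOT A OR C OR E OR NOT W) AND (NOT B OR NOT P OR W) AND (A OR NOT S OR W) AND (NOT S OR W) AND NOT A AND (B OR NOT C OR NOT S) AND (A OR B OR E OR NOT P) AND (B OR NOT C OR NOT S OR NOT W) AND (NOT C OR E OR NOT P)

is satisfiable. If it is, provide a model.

C: False, W: False, A: False, P: True, E: True, S: False, B: False

Unit clause (NOT A) forces A = False.
In (A OR P) only P is left, so P = True.
In (A OR NOT W) only NOT W is left, so W = False.
In (NOT B OR NOT P OR W) only NOT B is left, so B = False.
In (A OR NOT S OR W) only NOT S is left, so S = False.
In (A OR B OR E OR NOT P) only E is left, so E = True.
In (NOT C OR S OR W) only NOT C is left, so C = False.
All clauses satisfied.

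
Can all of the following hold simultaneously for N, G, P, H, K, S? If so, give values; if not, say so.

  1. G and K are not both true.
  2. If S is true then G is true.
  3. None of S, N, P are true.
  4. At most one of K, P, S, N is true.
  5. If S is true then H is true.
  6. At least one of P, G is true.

N: False, G: True, P: False, H: False, K: False, S: False

  (1) G=T, K=F — not both ✓
  (2) S=F ⇒ G: vacuous ✓
  (3) {S, N, P}: 0 true — none ✓
  (4) {K, P, S, N}: 0 true — at most one ✓
  (5) S=F ⇒ H: vacuous ✓
  (6) {P, G}: 1 true — at least one ✓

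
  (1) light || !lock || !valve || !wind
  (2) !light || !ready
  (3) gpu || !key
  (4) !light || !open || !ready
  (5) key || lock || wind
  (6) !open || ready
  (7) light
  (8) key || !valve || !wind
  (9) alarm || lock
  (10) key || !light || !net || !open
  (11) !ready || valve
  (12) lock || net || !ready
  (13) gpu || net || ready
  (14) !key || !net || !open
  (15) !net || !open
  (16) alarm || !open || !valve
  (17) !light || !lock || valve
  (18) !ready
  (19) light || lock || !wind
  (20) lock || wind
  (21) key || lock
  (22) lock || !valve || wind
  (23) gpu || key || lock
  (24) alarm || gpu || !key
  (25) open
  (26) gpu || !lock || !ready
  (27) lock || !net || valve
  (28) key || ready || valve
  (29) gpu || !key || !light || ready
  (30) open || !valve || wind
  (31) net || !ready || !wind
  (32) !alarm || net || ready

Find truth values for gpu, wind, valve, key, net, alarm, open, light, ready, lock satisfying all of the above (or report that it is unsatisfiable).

UNSATISFIABLE

Case open = True:
  (!open || ready) forces ready = True.
  Clause (!ready) is falsified — contradiction.
Case open = False:
  Clause (open) is falsified — contradiction.
Both cases fail, so the formula is unsatisfiable.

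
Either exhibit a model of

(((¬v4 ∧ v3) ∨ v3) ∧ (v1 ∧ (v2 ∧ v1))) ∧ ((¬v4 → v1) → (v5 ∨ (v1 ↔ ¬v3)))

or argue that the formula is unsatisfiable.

v1 = True, v2 = True, v3 = True, v4 = True, v5 = True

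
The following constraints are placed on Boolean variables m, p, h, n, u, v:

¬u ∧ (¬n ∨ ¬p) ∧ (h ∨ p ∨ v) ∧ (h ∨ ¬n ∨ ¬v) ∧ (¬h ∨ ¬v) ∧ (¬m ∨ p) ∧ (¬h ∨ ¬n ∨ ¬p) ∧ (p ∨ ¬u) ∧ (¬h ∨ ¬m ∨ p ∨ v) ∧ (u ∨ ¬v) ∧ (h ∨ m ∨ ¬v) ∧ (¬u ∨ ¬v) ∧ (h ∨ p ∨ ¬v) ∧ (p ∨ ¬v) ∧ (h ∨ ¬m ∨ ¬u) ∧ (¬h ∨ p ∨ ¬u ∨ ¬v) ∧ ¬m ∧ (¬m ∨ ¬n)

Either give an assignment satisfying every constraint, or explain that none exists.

m = False, p = True, h = False, n = False, u = False, v = False

Unit clause (¬u) forces u = False.
In (u ∨ ¬v) only ¬v is left, so v = False.
Unit clause (¬m) forces m = False.
Set p = True.
  then (¬n ∨ ¬p) forces n = False.
Set h = False.
All clauses satisfied.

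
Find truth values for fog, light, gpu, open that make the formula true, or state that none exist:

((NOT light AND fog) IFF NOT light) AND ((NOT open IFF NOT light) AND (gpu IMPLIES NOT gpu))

fog=T; light=T; gpu=F; open=T

  (NOT light AND fog) IFF NOT light = True
    NOT light AND fog = False
      NOT light = False
    NOT light = False
  (NOT open IFF NOT light) AND (gpu IMPLIES NOT gpu) = True
    NOT open IFF NOT light = True
      NOT open = False
      NOT light = False
    gpu IMPLIES NOT gpu = True
      NOT gpu = True
Both conjuncts True, so the formula holds.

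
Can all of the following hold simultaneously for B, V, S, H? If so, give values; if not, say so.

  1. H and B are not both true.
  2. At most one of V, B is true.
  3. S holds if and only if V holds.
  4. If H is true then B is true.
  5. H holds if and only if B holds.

B=F, V=T, S=T, H=F

  (1) H=F, B=F — not both ✓
  (2) {V, B}: 1 true — at most one ✓
  (3) S=T, V=T — same ✓
  (4) H=F ⇒ B: vacuous ✓
  (5) H=F, B=F — same ✓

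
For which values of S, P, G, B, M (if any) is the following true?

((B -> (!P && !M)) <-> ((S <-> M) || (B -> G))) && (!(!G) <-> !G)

The conjunct !(!G) <-> !G is unsatisfiable on its own:
  G=F: evaluates to False.
  G=T: evaluates to False.
So the whole conjunction is unsatisfiable.

No satisfying assignment exists.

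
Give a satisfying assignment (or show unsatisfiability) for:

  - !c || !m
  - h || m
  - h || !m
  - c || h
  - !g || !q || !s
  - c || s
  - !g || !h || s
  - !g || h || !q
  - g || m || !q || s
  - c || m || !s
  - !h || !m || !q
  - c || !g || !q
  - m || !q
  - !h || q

Case h = True:
  (!h || q) forces q = True.
  (!h || !m || !q) forces m = False.
  Clause (m || !q) is falsified — contradiction.
Case h = False:
  (h || m) forces m = True.
  Clause (h || !m) is falsified — contradiction.
Both cases fail, so the formula is unsatisfiable.

No satisfying assignment exists.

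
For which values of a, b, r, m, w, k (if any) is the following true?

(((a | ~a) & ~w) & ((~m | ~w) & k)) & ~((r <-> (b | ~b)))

a: False, b: True, r: False, m: False, w: False, k: True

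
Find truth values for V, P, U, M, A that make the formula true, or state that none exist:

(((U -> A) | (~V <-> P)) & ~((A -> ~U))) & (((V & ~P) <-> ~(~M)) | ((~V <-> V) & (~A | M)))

V = True; P = True; U = True; M = False; A = True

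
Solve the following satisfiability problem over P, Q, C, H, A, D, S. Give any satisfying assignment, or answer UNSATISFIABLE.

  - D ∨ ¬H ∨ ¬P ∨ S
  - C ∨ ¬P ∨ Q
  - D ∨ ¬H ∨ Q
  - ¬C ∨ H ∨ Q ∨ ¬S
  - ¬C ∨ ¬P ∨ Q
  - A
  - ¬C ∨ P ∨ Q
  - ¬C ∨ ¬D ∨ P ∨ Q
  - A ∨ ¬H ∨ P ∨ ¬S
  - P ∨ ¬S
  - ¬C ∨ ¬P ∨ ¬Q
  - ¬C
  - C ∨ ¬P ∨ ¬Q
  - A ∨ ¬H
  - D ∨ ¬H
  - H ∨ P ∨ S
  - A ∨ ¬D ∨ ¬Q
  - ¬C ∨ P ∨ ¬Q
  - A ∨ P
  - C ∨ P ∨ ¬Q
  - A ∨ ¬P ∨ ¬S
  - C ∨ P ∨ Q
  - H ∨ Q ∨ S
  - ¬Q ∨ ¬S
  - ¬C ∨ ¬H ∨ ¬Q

Case Q = True:
  (A) forces A = True.
  (¬C) forces C = False.
  (C ∨ ¬P ∨ ¬Q) forces P = False.
  Clause (C ∨ P ∨ ¬Q) is falsified — contradiction.
Case Q = False:
  (A) forces A = True.
  (¬C) forces C = False.
  (C ∨ ¬P ∨ Q) forces P = False.
  Clause (C ∨ P ∨ Q) is falsified — contradiction.
Both cases fail, so the formula is unsatisfiable.

The formula is unsatisfiable.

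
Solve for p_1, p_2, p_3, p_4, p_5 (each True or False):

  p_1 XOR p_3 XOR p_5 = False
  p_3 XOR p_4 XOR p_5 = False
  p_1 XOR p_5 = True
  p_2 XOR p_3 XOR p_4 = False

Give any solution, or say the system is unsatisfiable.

p_1=T, p_2=F, p_3=T, p_4=T, p_5=F

p_1 XOR p_3 XOR p_5 = T XOR T XOR F = False ✓
p_3 XOR p_4 XOR p_5 = T XOR T XOR F = False ✓
p_1 XOR p_5 = T XOR F = True ✓
p_2 XOR p_3 XOR p_4 = F XOR T XOR T = False ✓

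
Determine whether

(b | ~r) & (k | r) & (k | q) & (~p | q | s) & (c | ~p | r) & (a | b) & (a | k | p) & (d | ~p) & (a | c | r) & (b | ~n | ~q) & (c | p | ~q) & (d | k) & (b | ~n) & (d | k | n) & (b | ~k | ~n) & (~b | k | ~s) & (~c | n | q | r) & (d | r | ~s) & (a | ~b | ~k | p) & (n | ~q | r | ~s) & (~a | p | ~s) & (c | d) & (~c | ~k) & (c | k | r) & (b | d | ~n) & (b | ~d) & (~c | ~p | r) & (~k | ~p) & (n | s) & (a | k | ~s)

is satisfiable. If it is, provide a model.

Set a = True.
Set c = False.
  then (c | d) forces d = True.
  then (b | ~d) forces b = True.
Try n = False:
  (n | s) forces s = True.
  (~b | k | ~s) forces k = True.
  (~a | p | ~s) forces p = True.
  clause (~k | ~p) is falsified — backtrack.
So n = True.
Set q = False.
  then (k | q) forces k = True.
  then (~k | ~p) forces p = False.
  then (~a | p | ~s) forces s = False.
Set r = False.
All clauses satisfied.

a = True, c = False, d = True, n = True, q = False, k = True, b = True, p = False, s = False, r = False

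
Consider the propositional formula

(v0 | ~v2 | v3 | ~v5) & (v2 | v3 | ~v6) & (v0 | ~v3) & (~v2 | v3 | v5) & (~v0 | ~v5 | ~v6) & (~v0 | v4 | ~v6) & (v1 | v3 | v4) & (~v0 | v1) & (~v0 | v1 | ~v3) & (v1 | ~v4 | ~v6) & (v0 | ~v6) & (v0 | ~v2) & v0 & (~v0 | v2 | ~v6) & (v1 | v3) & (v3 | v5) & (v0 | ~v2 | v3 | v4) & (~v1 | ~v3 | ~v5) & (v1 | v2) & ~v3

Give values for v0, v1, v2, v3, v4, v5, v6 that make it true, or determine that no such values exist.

v0=T, v1=T, v2=T, v3=F, v4=F, v5=T, v6=F

Unit clause (v0) forces v0 = True.
Unit clause (~v3) forces v3 = False.
In (~v0 | v1) only v1 is left, so v1 = True.
In (v3 | v5) only v5 is left, so v5 = True.
In (~v0 | ~v5 | ~v6) only ~v6 is left, so v6 = False.
Set v2 = True.
Set v4 = False.
All clauses satisfied.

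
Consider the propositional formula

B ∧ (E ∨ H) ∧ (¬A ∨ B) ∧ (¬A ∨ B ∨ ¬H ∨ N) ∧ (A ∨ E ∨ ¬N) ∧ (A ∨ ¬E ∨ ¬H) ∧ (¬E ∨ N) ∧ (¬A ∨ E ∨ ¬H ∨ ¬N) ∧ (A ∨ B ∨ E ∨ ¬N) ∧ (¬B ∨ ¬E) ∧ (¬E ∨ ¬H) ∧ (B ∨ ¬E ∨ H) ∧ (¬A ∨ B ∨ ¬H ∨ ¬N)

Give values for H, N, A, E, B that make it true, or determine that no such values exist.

H = True, N = False, A = False, E = False, B = True

Unit clause (B) forces B = True.
In (¬B ∨ ¬E) only ¬E is left, so E = False.
In (E ∨ H) only H is left, so H = True.
Try N = True:
  (A ∨ E ∨ ¬N) forces A = True.
  clause (¬A ∨ E ∨ ¬H ∨ ¬N) is falsified — backtrack.
So N = False.
Set A = False.
All clauses satisfied.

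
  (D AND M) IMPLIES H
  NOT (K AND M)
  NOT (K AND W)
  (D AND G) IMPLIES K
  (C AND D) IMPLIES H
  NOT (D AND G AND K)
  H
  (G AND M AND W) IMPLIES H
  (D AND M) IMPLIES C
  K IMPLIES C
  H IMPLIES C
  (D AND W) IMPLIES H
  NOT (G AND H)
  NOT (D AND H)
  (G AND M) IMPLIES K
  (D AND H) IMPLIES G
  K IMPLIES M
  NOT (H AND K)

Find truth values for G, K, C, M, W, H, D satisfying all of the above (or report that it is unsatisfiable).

G = False, K = False, C = True, M = True, W = True, H = True, D = False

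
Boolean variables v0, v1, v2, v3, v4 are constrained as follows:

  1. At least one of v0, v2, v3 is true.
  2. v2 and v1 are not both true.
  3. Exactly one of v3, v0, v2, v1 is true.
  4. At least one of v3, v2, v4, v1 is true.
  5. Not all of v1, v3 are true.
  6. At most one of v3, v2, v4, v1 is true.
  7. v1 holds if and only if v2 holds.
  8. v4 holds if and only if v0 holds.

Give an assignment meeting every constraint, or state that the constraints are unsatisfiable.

v0 = True; v1 = False; v2 = False; v3 = False; v4 = True

  (1) {v0, v2, v3}: 1 true — at least one ✓
  (2) v2=F, v1=F — not both ✓
  (3) {v3, v0, v2, v1}: 1 true — exactly one ✓
  (4) {v3, v2, v4, v1}: 1 true — at least one ✓
  (5) {v1, v3}: 0/2 true — not all ✓
  (6) {v3, v2, v4, v1}: 1 true — at most one ✓
  (7) v1=F, v2=F — same ✓
  (8) v4=T, v0=T — same ✓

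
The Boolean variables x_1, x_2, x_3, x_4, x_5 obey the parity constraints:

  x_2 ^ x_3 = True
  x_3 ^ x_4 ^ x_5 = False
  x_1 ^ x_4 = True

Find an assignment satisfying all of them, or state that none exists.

x_1: False, x_2: False, x_3: True, x_4: True, x_5: False

x_2 ^ x_3 = F ^ T = True ✓
x_3 ^ x_4 ^ x_5 = T ^ T ^ F = False ✓
x_1 ^ x_4 = F ^ T = True ✓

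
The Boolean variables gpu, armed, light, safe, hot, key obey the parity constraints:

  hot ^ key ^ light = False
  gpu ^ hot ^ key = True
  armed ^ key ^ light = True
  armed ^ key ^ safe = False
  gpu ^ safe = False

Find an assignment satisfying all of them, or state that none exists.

gpu=T; armed=T; light=F; safe=T; hot=F; key=F

hot ^ key ^ light = F ^ F ^ F = False ✓
gpu ^ hot ^ key = T ^ F ^ F = True ✓
armed ^ key ^ light = T ^ F ^ F = True ✓
armed ^ key ^ safe = T ^ F ^ T = False ✓
gpu ^ safe = T ^ T = False ✓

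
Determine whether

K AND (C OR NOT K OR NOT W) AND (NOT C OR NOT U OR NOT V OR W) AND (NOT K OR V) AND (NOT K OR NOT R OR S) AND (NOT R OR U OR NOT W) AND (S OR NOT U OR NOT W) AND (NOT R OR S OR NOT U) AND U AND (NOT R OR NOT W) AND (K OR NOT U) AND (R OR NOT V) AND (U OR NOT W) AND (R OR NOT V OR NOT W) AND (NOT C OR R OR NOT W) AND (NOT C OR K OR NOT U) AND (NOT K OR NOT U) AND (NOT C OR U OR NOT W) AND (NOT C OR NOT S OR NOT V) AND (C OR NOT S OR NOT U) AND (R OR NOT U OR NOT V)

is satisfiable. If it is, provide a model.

Case U = True:
  (K) forces K = True.
  Clause (NOT K OR NOT U) is falsified — contradiction.
Case U = False:
  Clause (U) is falsified — contradiction.
Both cases fail, so the formula is unsatisfiable.

No satisfying assignment exists.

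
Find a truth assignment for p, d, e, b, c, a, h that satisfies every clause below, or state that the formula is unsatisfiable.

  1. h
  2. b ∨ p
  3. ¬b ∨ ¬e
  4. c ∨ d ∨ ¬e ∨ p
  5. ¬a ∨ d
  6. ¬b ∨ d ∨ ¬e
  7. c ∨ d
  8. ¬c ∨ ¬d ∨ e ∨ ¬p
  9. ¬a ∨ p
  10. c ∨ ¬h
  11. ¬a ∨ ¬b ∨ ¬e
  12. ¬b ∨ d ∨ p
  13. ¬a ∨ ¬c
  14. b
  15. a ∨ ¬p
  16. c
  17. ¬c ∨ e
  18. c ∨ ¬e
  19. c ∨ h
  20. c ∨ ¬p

Case b = True:
  (h) forces h = True.
  (¬b ∨ ¬e) forces e = False.
  (c ∨ ¬h) forces c = True.
  Clause (¬c ∨ e) is falsified — contradiction.
Case b = False:
  Clause (b) is falsified — contradiction.
Both cases fail, so the formula is unsatisfiable.

UNSATISFIABLE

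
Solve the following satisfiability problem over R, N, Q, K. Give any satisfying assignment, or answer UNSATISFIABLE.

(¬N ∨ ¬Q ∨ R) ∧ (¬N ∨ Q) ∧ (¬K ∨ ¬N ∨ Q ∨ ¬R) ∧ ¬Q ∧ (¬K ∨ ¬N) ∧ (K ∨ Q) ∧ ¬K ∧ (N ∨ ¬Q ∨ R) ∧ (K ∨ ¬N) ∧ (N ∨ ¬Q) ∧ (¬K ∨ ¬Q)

Case K = True:
  Clause (¬K) is falsified — contradiction.
Case K = False:
  (¬Q) forces Q = False.
  Clause (K ∨ Q) is falsified — contradiction.
Both cases fail, so the formula is unsatisfiable.

The formula is unsatisfiable.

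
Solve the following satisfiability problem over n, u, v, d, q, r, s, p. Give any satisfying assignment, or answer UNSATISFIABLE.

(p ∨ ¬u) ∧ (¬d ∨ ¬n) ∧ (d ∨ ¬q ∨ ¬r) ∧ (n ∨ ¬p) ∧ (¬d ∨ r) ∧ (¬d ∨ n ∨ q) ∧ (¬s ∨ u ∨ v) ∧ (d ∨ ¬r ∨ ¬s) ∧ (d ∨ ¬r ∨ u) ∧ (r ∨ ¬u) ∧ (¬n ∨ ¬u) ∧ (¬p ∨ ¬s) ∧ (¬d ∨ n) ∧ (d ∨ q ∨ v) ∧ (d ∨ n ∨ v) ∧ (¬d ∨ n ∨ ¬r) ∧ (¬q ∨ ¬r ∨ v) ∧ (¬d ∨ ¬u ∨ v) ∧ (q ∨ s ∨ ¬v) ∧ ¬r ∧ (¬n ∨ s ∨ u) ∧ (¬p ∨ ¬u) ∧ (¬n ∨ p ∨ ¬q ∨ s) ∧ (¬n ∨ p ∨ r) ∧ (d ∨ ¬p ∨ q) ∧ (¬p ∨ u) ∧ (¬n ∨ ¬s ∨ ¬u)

Unit clause (¬r) forces r = False.
In (¬d ∨ r) only ¬d is left, so d = False.
In (r ∨ ¬u) only ¬u is left, so u = False.
In (¬p ∨ u) only ¬p is left, so p = False.
In (¬n ∨ p ∨ r) only ¬n is left, so n = False.
In (d ∨ n ∨ v) only v is left, so v = True.
Set q = True.
Set s = True.
All clauses satisfied.

n: False, u: False, v: True, d: False, q: True, r: False, s: True, p: False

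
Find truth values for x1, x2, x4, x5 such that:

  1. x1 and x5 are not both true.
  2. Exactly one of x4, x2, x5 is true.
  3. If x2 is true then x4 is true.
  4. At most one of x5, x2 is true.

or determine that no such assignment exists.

x1: True; x2: False; x4: True; x5: False

  (1) x1=T, x5=F — not both ✓
  (2) {x4, x2, x5}: 1 true — exactly one ✓
  (3) x2=F ⇒ x4: vacuous ✓
  (4) {x5, x2}: 0 true — at most one ✓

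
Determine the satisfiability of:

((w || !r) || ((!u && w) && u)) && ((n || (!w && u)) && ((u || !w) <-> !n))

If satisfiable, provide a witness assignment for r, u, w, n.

r = True; u = False; w = True; n = True

  (w || !r) || ((!u && w) && u) = True
    w || !r = True
      !r = False
    (!u && w) && u = False
      !u && w = True
        !u = True
  (n || (!w && u)) && ((u || !w) <-> !n) = True
    n || (!w && u) = True
      !w && u = False
        !w = False
    (u || !w) <-> !n = True
      u || !w = False
        !w = False
      !n = False
Both conjuncts True, so the formula holds.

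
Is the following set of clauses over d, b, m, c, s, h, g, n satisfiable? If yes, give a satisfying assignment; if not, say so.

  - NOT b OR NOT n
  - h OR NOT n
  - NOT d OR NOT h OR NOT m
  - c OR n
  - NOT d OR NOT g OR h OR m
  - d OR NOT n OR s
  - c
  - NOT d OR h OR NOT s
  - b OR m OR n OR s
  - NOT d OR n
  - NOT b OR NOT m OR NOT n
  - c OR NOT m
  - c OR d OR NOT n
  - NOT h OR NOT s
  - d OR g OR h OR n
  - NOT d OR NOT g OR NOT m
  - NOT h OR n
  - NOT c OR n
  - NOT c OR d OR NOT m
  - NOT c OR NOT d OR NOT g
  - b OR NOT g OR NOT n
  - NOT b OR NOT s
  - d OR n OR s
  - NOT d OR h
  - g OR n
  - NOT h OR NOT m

d = True, b = False, m = False, c = True, s = False, h = True, g = False, n = True

Unit clause (c) forces c = True.
In (NOT c OR n) only n is left, so n = True.
In (NOT b OR NOT n) only NOT b is left, so b = False.
In (h OR NOT n) only h is left, so h = True.
In (NOT h OR NOT s) only NOT s is left, so s = False.
In (b OR NOT g OR NOT n) only NOT g is left, so g = False.
In (NOT h OR NOT m) only NOT m is left, so m = False.
In (d OR NOT n OR s) only d is left, so d = True.
All clauses satisfied.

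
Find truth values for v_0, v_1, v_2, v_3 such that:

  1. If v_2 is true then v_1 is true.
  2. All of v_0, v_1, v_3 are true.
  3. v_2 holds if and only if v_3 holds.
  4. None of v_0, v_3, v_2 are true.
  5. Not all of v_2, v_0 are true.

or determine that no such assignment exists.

UNSATISFIABLE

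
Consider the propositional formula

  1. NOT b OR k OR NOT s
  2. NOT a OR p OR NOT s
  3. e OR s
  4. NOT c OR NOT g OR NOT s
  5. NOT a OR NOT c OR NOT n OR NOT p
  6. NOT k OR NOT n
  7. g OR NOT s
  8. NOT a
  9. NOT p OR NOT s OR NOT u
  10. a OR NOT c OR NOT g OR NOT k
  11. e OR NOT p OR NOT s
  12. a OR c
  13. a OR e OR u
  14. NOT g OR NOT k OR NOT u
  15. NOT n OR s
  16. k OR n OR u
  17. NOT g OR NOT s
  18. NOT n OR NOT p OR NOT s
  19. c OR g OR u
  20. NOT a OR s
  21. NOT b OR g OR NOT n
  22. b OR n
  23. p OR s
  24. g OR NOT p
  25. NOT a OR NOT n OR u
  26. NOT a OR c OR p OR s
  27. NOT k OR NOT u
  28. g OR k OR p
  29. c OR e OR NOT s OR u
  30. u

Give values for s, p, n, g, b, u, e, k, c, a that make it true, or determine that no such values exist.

s=F, p=T, n=F, g=T, b=T, u=T, e=T, k=F, c=T, a=F

Unit clause (NOT a) forces a = False.
In (a OR c) only c is left, so c = True.
Unit clause (u) forces u = True.
In (NOT k OR NOT u) only NOT k is left, so k = False.
Try s = True:
  (NOT b OR k OR NOT s) forces b = False.
  (NOT c OR NOT g OR NOT s) forces g = False.
  clause (g OR NOT s) is falsified — backtrack.
So s = False.
  then (e OR s) forces e = True.
  then (NOT n OR s) forces n = False.
  then (b OR n) forces b = True.
  then (p OR s) forces p = True.
  then (g OR NOT p) forces g = True.
All clauses satisfied.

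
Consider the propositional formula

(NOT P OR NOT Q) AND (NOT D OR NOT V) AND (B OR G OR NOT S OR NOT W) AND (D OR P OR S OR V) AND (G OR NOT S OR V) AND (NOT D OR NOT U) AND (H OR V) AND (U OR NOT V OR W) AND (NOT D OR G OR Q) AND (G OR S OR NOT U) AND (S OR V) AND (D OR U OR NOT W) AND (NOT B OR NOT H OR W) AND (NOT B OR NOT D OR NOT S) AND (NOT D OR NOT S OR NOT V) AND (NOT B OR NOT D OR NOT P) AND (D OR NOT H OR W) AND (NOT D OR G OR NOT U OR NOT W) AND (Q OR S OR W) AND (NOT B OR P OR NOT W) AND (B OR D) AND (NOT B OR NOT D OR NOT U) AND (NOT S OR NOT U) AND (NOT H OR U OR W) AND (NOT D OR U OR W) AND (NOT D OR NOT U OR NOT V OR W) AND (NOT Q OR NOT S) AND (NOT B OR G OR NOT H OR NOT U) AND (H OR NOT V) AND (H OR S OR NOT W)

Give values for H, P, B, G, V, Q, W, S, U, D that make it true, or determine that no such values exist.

H = True, P = True, B = False, G = True, V = False, Q = False, W = True, S = True, U = False, D = True

Try H = False:
  (H OR V) forces V = True.
  clause (H OR NOT V) is falsified — backtrack.
So H = True.
Set P = True.
  then (NOT P OR NOT Q) forces Q = False.
Set B = False.
  then (B OR D) forces D = True.
  then (NOT D OR NOT V) forces V = False.
  then (NOT D OR NOT U) forces U = False.
  then (NOT D OR G OR Q) forces G = True.
  then (S OR V) forces S = True.
  then (NOT H OR U OR W) forces W = True.
All clauses satisfied.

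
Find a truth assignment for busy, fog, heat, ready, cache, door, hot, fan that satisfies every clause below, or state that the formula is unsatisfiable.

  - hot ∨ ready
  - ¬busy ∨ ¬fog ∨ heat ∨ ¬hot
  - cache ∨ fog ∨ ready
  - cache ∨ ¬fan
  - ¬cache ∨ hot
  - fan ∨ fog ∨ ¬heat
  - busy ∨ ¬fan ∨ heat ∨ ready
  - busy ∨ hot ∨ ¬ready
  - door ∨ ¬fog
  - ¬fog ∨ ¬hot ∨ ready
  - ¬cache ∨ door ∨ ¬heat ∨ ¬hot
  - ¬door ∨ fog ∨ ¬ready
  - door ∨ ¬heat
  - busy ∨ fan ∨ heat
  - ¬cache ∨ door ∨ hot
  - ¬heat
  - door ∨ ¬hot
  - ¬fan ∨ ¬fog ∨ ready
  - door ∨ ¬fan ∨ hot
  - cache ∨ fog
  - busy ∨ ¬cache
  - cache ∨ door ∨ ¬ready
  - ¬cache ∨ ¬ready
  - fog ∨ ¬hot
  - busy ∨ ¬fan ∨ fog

busy: True, fog: True, heat: False, ready: True, cache: False, door: True, hot: False, fan: False

Unit clause (¬heat) forces heat = False.
Set busy = True.
Set fog = True.
  then (¬busy ∨ ¬fog ∨ heat ∨ ¬hot) forces hot = False.
  then (¬cache ∨ hot) forces cache = False.
  then (door ∨ ¬fog) forces door = True.
  then (hot ∨ ready) forces ready = True.
  then (cache ∨ ¬fan) forces fan = False.
All clauses satisfied.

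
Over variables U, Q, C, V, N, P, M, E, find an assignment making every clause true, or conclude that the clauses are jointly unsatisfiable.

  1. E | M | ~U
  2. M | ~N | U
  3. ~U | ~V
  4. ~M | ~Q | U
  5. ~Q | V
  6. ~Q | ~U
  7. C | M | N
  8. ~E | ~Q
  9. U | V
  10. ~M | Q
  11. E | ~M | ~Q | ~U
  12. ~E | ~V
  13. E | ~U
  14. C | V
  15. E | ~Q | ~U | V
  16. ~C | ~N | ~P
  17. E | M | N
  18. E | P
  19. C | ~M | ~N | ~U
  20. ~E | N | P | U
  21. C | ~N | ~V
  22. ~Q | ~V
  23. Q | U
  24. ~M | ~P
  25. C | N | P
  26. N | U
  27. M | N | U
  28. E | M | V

U=T, Q=F, C=T, V=F, N=F, P=F, M=F, E=T

Try U = False:
  (U | V) forces V = True.
  (~E | ~V) forces E = False.
  (E | P) forces P = True.
  (~Q | ~V) forces Q = False.
  clause (Q | U) is falsified — backtrack.
So U = True.
  then (~U | ~V) forces V = False.
  then (~Q | V) forces Q = False.
  then (~M | Q) forces M = False.
  then (E | ~U) forces E = True.
  then (C | V) forces C = True.
Set N = False.
Set P = False.
All clauses satisfied.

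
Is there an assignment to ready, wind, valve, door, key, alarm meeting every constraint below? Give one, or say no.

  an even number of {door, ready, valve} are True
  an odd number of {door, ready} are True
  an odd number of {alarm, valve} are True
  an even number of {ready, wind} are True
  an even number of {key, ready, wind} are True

ready = False, wind = False, valve = True, door = True, key = False, alarm = False

{door, ready, valve}: 2 true → even ✓
{door, ready}: 1 true → odd ✓
{alarm, valve}: 1 true → odd ✓
{ready, wind}: 0 true → even ✓
{key, ready, wind}: 0 true → even ✓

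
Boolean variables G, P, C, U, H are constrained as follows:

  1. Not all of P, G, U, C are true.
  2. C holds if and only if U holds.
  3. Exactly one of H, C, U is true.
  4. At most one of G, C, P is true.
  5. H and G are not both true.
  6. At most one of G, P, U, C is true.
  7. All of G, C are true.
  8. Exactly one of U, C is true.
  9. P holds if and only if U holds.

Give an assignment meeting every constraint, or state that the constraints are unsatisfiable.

The formula is unsatisfiable.

Case C = True:
  (2) with C=T forces U = True.
  Constraint (3) is violated (C=T, U=T) — contradiction.
Case C = False:
  Constraint (7) is violated (C=F) — contradiction.
Both cases fail — unsatisfiable.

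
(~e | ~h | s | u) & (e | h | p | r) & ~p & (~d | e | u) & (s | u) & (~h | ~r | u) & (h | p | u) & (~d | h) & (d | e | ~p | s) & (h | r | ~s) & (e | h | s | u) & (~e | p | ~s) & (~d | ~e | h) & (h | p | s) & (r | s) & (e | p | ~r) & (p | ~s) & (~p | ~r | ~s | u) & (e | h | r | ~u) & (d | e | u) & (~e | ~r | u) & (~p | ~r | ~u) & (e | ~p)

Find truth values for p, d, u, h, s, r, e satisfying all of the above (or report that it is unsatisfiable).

p=F; d=F; u=T; h=T; s=F; r=T; e=T

Unit clause (~p) forces p = False.
In (p | ~s) only ~s is left, so s = False.
In (s | u) only u is left, so u = True.
In (h | p | s) only h is left, so h = True.
In (r | s) only r is left, so r = True.
In (e | p | ~r) only e is left, so e = True.
Set d = False.
All clauses satisfied.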